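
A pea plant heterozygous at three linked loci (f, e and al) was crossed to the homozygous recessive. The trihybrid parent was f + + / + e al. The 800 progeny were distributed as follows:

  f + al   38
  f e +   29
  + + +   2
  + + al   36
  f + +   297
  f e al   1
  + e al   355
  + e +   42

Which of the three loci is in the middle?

The two rarest classes, + + + and f e al, are the double crossovers. Comparing them with the parentals, only the f allele has switched, so f is the middle locus and the order is e – f – al.

f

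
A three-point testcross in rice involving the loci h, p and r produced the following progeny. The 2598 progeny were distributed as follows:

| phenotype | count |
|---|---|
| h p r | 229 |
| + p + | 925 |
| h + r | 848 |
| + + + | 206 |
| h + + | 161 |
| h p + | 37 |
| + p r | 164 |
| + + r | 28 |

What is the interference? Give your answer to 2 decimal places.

0.13

The two most frequent reciprocal classes, h + r and + p +, are the parental types, so the F1 was h + r / + p +.
The two rarest classes, + + r and h p +, are the double crossovers. Comparing them with the parentals, only the h allele has switched, so h is the middle locus and the order is r – h – p.
r–h: (325 + 65)/2598 = 0.1501; h–p: (435 + 65)/2598 = 0.1925.
Expected DCO frequency = 0.1501 × 0.1925 ≈ 0.02889; observed = 65/2598 ≈ 0.02502.
Coefficient of coincidence = 0.02502/0.02889 ≈ 0.87; interference = 1 − 0.87 = 0.13.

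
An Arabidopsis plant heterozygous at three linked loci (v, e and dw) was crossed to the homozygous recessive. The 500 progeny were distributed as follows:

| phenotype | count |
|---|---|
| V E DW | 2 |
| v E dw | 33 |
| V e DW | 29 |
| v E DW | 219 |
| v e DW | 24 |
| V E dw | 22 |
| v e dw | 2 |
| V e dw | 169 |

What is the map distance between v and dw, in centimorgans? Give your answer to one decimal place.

13.2 centimorgans

The two most frequent reciprocal classes, V e dw and v E DW, are the parental types, so the F1 was V e dw / v E DW.
The two rarest classes, v e dw and V E DW, are the double crossovers. Comparing them with the parentals, only the v allele has switched, so v is the middle locus and the order is e – v – dw.
Crossovers in the v–dw interval produce the single-crossover classes V e DW and v E dw (29 + 33 = 62) plus the double crossovers (4).
RF(v–dw) = (62 + 4) / 500 = 66/500 = 0.1320 → 13.2 centimorgans.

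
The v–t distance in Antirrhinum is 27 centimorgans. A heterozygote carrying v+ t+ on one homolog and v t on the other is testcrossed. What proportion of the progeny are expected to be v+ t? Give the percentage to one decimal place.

A map distance of 27 centimorgans corresponds to a recombination frequency of 0.270.
The F1 is v+ t+ / v t, so v+ t is a recombinant gamete class with expected frequency r/2 = 0.270/2 = 0.1350.
That is 0.1350 = 13.5% of the progeny.

13.5%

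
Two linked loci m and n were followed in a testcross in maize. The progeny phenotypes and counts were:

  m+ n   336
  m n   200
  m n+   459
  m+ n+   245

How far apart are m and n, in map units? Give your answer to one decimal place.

35.9 map units

The two most frequent classes, m+ n (336) and m n+ (459), are the parental types, so the F1 was m+ n / m n+.
The recombinant classes are m+ n+ and m n: 245 + 200 = 445.
Recombination frequency = 445/1240 = 0.3589 ≈ 35.9%, i.e. 35.9 map units.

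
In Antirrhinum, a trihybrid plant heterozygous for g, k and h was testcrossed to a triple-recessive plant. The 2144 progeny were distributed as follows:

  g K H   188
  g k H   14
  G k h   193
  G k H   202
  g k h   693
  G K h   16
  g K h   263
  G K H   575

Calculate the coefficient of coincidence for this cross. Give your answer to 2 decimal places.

The two most frequent reciprocal classes, g k h and G K H, are the parental types, so the F1 was g k h / G K H.
The two rarest classes, g k H and G K h, are the double crossovers. Comparing them with the parentals, only the h allele has switched, so h is the middle locus and the order is g – h – k.
g–h: (381 + 30)/2144 = 0.1917; h–k: (465 + 30)/2144 = 0.2309.
Expected DCO frequency = 0.1917 × 0.2309 ≈ 0.04426; observed = 30/2144 ≈ 0.01399.
Coefficient of coincidence = 0.01399/0.04426 ≈ 0.32.

0.32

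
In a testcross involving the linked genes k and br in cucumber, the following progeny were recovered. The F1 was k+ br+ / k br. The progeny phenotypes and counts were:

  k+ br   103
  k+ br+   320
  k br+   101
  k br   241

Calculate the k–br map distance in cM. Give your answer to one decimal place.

The recombinant classes are k+ br and k br+: 103 + 101 = 204.
Recombination frequency = 204/765 = 0.2667 ≈ 26.7%, i.e. 26.7 cM.

26.7 cM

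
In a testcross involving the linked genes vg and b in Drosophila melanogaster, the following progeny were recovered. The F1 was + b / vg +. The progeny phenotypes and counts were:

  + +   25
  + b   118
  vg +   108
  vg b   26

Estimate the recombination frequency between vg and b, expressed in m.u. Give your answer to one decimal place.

18.4 m.u.

The recombinant classes are + + and vg b: 25 + 26 = 51.
Recombination frequency = 51/277 = 0.1841 ≈ 18.4%, i.e. 18.4 m.u.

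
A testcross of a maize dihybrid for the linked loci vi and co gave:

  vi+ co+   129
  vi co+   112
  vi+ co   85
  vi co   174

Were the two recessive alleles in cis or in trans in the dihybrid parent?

The two most frequent classes are vi+ co+ (129) and vi co (174); these are the parental (non-recombinant) types.
So the F1 carried vi+ co+ on one chromosome and vi co on the other — the recessive alleles are on the same chromosome (cis / coupling).

cis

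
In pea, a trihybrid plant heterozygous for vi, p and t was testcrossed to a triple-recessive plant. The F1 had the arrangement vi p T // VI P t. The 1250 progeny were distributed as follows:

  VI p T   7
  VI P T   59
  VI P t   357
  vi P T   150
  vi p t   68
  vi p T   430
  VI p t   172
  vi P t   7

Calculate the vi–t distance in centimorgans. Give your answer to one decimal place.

11.3 centimorgans

The two rarest classes, VI p T and vi P t, are the double crossovers. Comparing them with the parentals, only the vi allele has switched, so vi is the middle locus and the order is t – vi – p.
Crossovers in the t–vi interval produce the single-crossover classes vi p t and VI P T (68 + 59 = 127) plus the double crossovers (14).
RF(t–vi) = (127 + 14) / 1250 = 141/1250 = 0.1128 → 11.3 centimorgans.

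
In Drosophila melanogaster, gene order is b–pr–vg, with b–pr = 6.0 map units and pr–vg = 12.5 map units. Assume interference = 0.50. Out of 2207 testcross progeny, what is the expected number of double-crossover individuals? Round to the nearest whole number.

8

Map distances give recombination frequencies of 0.060 and 0.125 for the two intervals.
With interference 0.50 (so coincidence = 0.50), expected double-crossover frequency = 0.060 × 0.125 × 0.50 = 0.00375.
Expected number = 0.00375 × 2207 = 8.28 ≈ 8.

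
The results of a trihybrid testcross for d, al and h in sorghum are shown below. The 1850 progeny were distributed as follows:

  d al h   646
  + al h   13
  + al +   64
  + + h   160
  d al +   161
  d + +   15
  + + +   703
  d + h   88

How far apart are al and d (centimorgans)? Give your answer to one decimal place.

The two most frequent reciprocal classes, + + + and d al h, are the parental types, so the F1 was + + + / d al h.
The two rarest classes, d + + and + al h, are the double crossovers. Comparing them with the parentals, only the d allele has switched, so d is the middle locus and the order is h – d – al.
Crossovers in the d–al interval produce the single-crossover classes + al + and d + h (64 + 88 = 152) plus the double crossovers (28).
RF(d–al) = (152 + 28) / 1850 = 180/1850 = 0.0973 → 9.7 centimorgans.

9.7 centimorgans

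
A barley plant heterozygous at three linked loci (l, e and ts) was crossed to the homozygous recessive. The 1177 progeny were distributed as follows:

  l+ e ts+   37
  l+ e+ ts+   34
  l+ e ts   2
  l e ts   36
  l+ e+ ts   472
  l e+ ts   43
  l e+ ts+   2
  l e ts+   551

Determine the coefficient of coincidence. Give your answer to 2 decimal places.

0.76

The two most frequent reciprocal classes, l+ e+ ts and l e ts+, are the parental types, so the F1 was l+ e+ ts / l e ts+.
The two rarest classes, l+ e ts and l e+ ts+, are the double crossovers. Comparing them with the parentals, only the e allele has switched, so e is the middle locus and the order is l – e – ts.
l–e: (80 + 4)/1177 = 0.0714; e–ts: (70 + 4)/1177 = 0.0629.
Expected DCO frequency = 0.0714 × 0.0629 ≈ 0.00449; observed = 4/1177 ≈ 0.00340.
Coefficient of coincidence = 0.00340/0.00449 ≈ 0.76.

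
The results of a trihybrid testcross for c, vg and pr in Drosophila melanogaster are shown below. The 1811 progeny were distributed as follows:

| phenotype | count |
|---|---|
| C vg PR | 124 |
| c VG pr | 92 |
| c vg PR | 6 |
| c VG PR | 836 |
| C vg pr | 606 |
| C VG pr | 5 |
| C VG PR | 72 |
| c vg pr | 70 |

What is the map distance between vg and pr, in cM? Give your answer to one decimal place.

12.5 cM

The two most frequent reciprocal classes, C vg pr and c VG PR, are the parental types, so the F1 was C vg pr / c VG PR.
The two rarest classes, C VG pr and c vg PR, are the double crossovers. Comparing them with the parentals, only the vg allele has switched, so vg is the middle locus and the order is pr – vg – c.
Crossovers in the pr–vg interval produce the single-crossover classes C vg PR and c VG pr (124 + 92 = 216) plus the double crossovers (11).
RF(pr–vg) = (216 + 11) / 1811 = 227/1811 = 0.1253 → 12.5 cM.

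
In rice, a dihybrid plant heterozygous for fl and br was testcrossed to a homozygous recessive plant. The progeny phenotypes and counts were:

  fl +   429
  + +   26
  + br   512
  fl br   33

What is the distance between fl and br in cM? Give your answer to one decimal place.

5.9 cM

The two most frequent classes, + br (512) and fl + (429), are the parental types, so the F1 was + br / fl +.
The recombinant classes are + + and fl br: 26 + 33 = 59.
Recombination frequency = 59/1000 = 0.0590 ≈ 5.9%, i.e. 5.9 cM.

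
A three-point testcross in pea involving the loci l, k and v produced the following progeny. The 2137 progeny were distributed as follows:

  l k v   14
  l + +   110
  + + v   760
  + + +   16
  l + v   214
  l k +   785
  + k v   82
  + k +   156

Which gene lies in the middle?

The two most frequent reciprocal classes, l k + and + + v, are the parental types, so the F1 was l k + / + + v.
The two rarest classes, l k v and + + +, are the double crossovers. Comparing them with the parentals, only the v allele has switched, so v is the middle locus and the order is k – v – l.

v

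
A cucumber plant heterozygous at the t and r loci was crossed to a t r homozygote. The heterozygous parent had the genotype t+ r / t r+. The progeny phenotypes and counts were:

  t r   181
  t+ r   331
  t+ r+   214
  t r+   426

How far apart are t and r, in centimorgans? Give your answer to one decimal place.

The recombinant classes are t+ r+ and t r: 214 + 181 = 395.
Recombination frequency = 395/1152 = 0.3429 ≈ 34.3%, i.e. 34.3 centimorgans.

34.3 centimorgans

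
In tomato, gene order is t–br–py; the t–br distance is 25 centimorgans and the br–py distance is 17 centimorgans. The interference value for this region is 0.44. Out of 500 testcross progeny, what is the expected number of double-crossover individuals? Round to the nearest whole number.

12

Map distances give recombination frequencies of 0.250 and 0.170 for the two intervals.
With interference 0.44 (so coincidence = 0.56), expected double-crossover frequency = 0.250 × 0.170 × 0.56 = 0.02380.
Expected number = 0.02380 × 500 = 11.90 ≈ 12.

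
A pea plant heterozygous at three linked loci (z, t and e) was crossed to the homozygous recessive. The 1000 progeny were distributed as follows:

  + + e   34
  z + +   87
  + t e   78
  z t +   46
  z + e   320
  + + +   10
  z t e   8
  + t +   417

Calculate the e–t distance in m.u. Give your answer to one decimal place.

18.3 m.u.

The two most frequent reciprocal classes, z + e and + t +, are the parental types, so the F1 was z + e / + t +.
The two rarest classes, z t e and + + +, are the double crossovers. Comparing them with the parentals, only the t allele has switched, so t is the middle locus and the order is z – t – e.
Crossovers in the t–e interval produce the single-crossover classes z + + and + t e (87 + 78 = 165) plus the double crossovers (18).
RF(t–e) = (165 + 18) / 1000 = 183/1000 = 0.1830 → 18.3 m.u.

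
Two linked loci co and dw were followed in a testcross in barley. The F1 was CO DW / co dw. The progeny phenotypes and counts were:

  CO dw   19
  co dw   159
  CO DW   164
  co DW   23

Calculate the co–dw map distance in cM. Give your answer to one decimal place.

11.5 cM

The recombinant classes are CO dw and co DW: 19 + 23 = 42.
Recombination frequency = 42/365 = 0.1151 ≈ 11.5%, i.e. 11.5 cM.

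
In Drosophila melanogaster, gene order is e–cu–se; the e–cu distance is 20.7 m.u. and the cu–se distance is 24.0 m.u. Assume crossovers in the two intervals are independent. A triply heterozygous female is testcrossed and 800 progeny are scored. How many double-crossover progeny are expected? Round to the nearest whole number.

Map distances give recombination frequencies of 0.207 and 0.240 for the two intervals.
With no interference, expected double-crossover frequency = 0.207 × 0.240 = 0.04968.
Expected number = 0.04968 × 800 = 39.74 ≈ 40.

40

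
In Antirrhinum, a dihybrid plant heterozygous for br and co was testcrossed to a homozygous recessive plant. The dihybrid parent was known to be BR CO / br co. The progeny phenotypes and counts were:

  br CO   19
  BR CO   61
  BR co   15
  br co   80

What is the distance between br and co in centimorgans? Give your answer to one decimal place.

19.4 centimorgans

The recombinant classes are BR co and br CO: 15 + 19 = 34.
Recombination frequency = 34/175 = 0.1943 ≈ 19.4%, i.e. 19.4 centimorgans.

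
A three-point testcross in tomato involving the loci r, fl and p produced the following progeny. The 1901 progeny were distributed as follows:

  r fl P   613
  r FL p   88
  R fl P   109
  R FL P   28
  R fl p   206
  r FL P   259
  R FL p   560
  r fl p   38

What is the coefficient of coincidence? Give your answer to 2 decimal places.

The two most frequent reciprocal classes, r fl P and R FL p, are the parental types, so the F1 was r fl P / R FL p.
The two rarest classes, r fl p and R FL P, are the double crossovers. Comparing them with the parentals, only the p allele has switched, so p is the middle locus and the order is fl – p – r.
fl–p: (465 + 66)/1901 = 0.2793; p–r: (197 + 66)/1901 = 0.1383.
Expected DCO frequency = 0.2793 × 0.1383 ≈ 0.03863; observed = 66/1901 ≈ 0.03472.
Coefficient of coincidence = 0.03472/0.03863 ≈ 0.90.

0.90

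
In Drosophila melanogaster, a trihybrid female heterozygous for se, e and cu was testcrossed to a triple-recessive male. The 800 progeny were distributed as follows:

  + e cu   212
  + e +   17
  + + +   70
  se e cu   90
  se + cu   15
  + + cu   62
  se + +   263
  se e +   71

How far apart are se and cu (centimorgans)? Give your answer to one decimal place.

The two most frequent reciprocal classes, + e cu and se + +, are the parental types, so the F1 was + e cu / se + +.
The two rarest classes, + e + and se + cu, are the double crossovers. Comparing them with the parentals, only the cu allele has switched, so cu is the middle locus and the order is e – cu – se.
Crossovers in the cu–se interval produce the single-crossover classes se e cu and + + + (90 + 70 = 160) plus the double crossovers (32).
RF(cu–se) = (160 + 32) / 800 = 192/800 = 0.2400 → 24.0 centimorgans.

24.0 centimorgans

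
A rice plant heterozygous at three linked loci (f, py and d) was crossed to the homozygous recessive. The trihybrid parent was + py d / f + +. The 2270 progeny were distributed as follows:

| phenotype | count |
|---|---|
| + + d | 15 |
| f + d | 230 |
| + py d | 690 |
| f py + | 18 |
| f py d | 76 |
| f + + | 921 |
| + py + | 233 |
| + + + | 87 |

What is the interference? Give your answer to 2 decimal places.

0.23

The two rarest classes, + + d and f py +, are the double crossovers. Comparing them with the parentals, only the py allele has switched, so py is the middle locus and the order is d – py – f.
d–py: (463 + 33)/2270 = 0.2185; py–f: (163 + 33)/2270 = 0.0863.
Expected DCO frequency = 0.2185 × 0.0863 ≈ 0.01886; observed = 33/2270 ≈ 0.01454.
Coefficient of coincidence = 0.01454/0.01886 ≈ 0.77; interference = 1 − 0.77 = 0.23.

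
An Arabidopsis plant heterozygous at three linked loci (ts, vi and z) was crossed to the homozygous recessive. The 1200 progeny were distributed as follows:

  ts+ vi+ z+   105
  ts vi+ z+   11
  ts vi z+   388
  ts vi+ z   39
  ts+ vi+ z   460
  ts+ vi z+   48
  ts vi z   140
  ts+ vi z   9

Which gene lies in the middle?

The two most frequent reciprocal classes, ts+ vi+ z and ts vi z+, are the parental types, so the F1 was ts+ vi+ z / ts vi z+.
The two rarest classes, ts+ vi z and ts vi+ z+, are the double crossovers. Comparing them with the parentals, only the vi allele has switched, so vi is the middle locus and the order is z – vi – ts.

vi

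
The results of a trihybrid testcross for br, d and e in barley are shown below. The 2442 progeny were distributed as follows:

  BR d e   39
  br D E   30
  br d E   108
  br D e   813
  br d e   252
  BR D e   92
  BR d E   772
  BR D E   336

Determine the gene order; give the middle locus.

e

The two most frequent reciprocal classes, br D e and BR d E, are the parental types, so the F1 was br D e / BR d E.
The two rarest classes, br D E and BR d e, are the double crossovers. Comparing them with the parentals, only the e allele has switched, so e is the middle locus and the order is br – e – d.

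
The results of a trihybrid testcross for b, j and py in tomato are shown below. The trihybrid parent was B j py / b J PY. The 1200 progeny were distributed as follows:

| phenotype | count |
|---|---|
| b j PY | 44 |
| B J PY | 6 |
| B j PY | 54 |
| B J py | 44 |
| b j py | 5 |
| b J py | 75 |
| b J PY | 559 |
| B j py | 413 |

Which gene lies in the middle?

The two rarest classes, b j py and B J PY, are the double crossovers. Comparing them with the parentals, only the b allele has switched, so b is the middle locus and the order is j – b – py.

b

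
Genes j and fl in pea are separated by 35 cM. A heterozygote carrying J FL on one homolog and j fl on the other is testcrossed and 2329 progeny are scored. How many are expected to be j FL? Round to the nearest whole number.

408

A map distance of 35 cM corresponds to a recombination frequency of 0.350.
The F1 is J FL / j fl, so j FL is a recombinant gamete class with expected frequency r/2 = 0.350/2 = 0.1750.
Expected number = 0.1750 × 2329 = 407.57 ≈ 408.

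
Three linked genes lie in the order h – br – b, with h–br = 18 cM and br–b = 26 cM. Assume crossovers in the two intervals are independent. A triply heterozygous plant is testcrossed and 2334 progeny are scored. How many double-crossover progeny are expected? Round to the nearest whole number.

Map distances give recombination frequencies of 0.180 and 0.260 for the two intervals.
With no interference, expected double-crossover frequency = 0.180 × 0.260 = 0.04680.
Expected number = 0.04680 × 2334 = 109.23 ≈ 109.

109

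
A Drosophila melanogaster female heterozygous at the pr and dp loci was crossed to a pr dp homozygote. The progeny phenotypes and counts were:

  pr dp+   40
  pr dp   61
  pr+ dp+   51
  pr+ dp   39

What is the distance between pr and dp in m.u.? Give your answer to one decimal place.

The two most frequent classes, pr+ dp+ (51) and pr dp (61), are the parental types, so the F1 was pr+ dp+ / pr dp.
The recombinant classes are pr+ dp and pr dp+: 39 + 40 = 79.
Recombination frequency = 79/191 = 0.4136 ≈ 41.4%, i.e. 41.4 m.u.

41.4 m.u.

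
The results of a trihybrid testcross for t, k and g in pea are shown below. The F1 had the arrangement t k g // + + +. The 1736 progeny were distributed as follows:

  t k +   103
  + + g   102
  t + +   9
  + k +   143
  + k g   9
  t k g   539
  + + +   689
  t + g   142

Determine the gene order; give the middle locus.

t

The two rarest classes, + k g and t + +, are the double crossovers. Comparing them with the parentals, only the t allele has switched, so t is the middle locus and the order is k – t – g.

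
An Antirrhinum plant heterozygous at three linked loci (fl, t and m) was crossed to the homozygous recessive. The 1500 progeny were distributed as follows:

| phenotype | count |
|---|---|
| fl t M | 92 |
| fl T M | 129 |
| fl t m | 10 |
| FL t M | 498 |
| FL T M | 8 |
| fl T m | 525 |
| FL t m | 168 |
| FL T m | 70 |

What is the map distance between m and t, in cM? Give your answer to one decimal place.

The two most frequent reciprocal classes, fl T m and FL t M, are the parental types, so the F1 was fl T m / FL t M.
The two rarest classes, fl t m and FL T M, are the double crossovers. Comparing them with the parentals, only the t allele has switched, so t is the middle locus and the order is fl – t – m.
Crossovers in the t–m interval produce the single-crossover classes fl T M and FL t m (129 + 168 = 297) plus the double crossovers (18).
RF(t–m) = (297 + 18) / 1500 = 315/1500 = 0.2100 → 21.0 cM.

21.0 cM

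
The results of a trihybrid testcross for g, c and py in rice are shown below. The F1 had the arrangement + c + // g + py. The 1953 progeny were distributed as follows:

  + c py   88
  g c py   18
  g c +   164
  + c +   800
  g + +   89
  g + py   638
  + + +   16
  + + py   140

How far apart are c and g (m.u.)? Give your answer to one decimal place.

17.3 m.u.

The two rarest classes, + + + and g c py, are the double crossovers. Comparing them with the parentals, only the c allele has switched, so c is the middle locus and the order is py – c – g.
Crossovers in the c–g interval produce the single-crossover classes g c + and + + py (164 + 140 = 304) plus the double crossovers (34).
RF(c–g) = (304 + 34) / 1953 = 338/1953 = 0.1731 → 17.3 m.u.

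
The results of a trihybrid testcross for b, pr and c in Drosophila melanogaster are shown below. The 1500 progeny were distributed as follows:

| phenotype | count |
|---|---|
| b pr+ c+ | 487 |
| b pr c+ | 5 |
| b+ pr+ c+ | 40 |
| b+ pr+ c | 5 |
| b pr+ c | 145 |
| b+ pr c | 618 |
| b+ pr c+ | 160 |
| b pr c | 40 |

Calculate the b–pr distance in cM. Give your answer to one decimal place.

6.0 cM

The two most frequent reciprocal classes, b pr+ c+ and b+ pr c, are the parental types, so the F1 was b pr+ c+ / b+ pr c.
The two rarest classes, b pr c+ and b+ pr+ c, are the double crossovers. Comparing them with the parentals, only the pr allele has switched, so pr is the middle locus and the order is c – pr – b.
Crossovers in the pr–b interval produce the single-crossover classes b+ pr+ c+ and b pr c (40 + 40 = 80) plus the double crossovers (10).
RF(pr–b) = (80 + 10) / 1500 = 90/1500 = 0.0600 → 6.0 cM.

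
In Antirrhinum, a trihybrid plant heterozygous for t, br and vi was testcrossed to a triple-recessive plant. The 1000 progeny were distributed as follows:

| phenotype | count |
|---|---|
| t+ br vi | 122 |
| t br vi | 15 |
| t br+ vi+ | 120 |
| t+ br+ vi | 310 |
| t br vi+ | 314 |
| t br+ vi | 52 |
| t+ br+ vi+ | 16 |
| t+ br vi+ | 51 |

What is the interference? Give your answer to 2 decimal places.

0.15

The two most frequent reciprocal classes, t+ br+ vi and t br vi+, are the parental types, so the F1 was t+ br+ vi / t br vi+.
The two rarest classes, t+ br+ vi+ and t br vi, are the double crossovers. Comparing them with the parentals, only the vi allele has switched, so vi is the middle locus and the order is t – vi – br.
t–vi: (103 + 31)/1000 = 0.1340; vi–br: (242 + 31)/1000 = 0.2730.
Expected DCO frequency = 0.1340 × 0.2730 ≈ 0.03658; observed = 31/1000 ≈ 0.03100.
Coefficient of coincidence = 0.03100/0.03658 ≈ 0.85; interference = 1 − 0.85 = 0.15.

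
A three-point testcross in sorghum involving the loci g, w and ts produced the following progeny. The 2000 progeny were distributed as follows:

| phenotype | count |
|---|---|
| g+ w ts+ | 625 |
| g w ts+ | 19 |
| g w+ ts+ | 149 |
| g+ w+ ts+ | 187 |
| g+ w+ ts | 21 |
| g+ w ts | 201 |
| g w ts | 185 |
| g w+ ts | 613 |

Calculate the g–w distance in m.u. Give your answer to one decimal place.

The two most frequent reciprocal classes, g w+ ts and g+ w ts+, are the parental types, so the F1 was g w+ ts / g+ w ts+.
The two rarest classes, g+ w+ ts and g w ts+, are the double crossovers. Comparing them with the parentals, only the g allele has switched, so g is the middle locus and the order is w – g – ts.
Crossovers in the w–g interval produce the single-crossover classes g w ts and g+ w+ ts+ (185 + 187 = 372) plus the double crossovers (40).
RF(w–g) = (372 + 40) / 2000 = 412/2000 = 0.2060 → 20.6 m.u.

20.6 m.u.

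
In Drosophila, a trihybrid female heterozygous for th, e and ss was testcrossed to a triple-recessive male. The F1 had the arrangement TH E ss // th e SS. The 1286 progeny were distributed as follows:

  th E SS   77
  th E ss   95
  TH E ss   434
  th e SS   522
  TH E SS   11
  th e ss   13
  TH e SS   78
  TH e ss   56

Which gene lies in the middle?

ss

The two rarest classes, TH E SS and th e ss, are the double crossovers. Comparing them with the parentals, only the ss allele has switched, so ss is the middle locus and the order is th – ss – e.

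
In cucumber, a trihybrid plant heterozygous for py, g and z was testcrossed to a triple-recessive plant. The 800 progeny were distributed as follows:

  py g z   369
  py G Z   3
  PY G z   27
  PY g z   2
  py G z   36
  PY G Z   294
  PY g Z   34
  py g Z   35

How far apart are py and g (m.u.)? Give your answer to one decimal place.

The two most frequent reciprocal classes, PY G Z and py g z, are the parental types, so the F1 was PY G Z / py g z.
The two rarest classes, py G Z and PY g z, are the double crossovers. Comparing them with the parentals, only the py allele has switched, so py is the middle locus and the order is g – py – z.
Crossovers in the g–py interval produce the single-crossover classes PY g Z and py G z (34 + 36 = 70) plus the double crossovers (5).
RF(g–py) = (70 + 5) / 800 = 75/800 = 0.0938 → 9.4 m.u.

9.4 m.u.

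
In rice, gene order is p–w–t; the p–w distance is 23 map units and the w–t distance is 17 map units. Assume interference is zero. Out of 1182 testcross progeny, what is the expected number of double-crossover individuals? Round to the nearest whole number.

46

Map distances give recombination frequencies of 0.230 and 0.170 for the two intervals.
With no interference, expected double-crossover frequency = 0.230 × 0.170 = 0.03910.
Expected number = 0.03910 × 1182 = 46.22 ≈ 46.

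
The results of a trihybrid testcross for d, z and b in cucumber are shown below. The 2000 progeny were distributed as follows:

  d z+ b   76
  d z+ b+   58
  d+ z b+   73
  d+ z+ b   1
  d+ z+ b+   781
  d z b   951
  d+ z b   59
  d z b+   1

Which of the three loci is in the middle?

b

The two most frequent reciprocal classes, d z b and d+ z+ b+, are the parental types, so the F1 was d z b / d+ z+ b+.
The two rarest classes, d z b+ and d+ z+ b, are the double crossovers. Comparing them with the parentals, only the b allele has switched, so b is the middle locus and the order is z – b – d.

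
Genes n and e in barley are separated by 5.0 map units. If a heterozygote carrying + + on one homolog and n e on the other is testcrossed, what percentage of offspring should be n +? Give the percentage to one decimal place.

A map distance of 5.0 map units corresponds to a recombination frequency of 0.050.
The F1 is + + / n e, so n + is a recombinant gamete class with expected frequency r/2 = 0.050/2 = 0.0250.
That is 0.0250 = 2.5% of the progeny.

2.5%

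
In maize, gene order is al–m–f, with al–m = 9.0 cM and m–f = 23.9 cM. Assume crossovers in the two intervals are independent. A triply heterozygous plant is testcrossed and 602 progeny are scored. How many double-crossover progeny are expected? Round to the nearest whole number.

Map distances give recombination frequencies of 0.090 and 0.239 for the two intervals.
With no interference, expected double-crossover frequency = 0.090 × 0.239 = 0.02151.
Expected number = 0.02151 × 602 = 12.95 ≈ 13.

13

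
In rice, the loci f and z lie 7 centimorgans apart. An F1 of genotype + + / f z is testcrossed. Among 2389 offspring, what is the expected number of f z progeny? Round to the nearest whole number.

A map distance of 7 centimorgans corresponds to a recombination frequency of 0.070.
The F1 is + + / f z, so f z is a parental gamete class with expected frequency (1 − r)/2 = 0.930/2 = 0.4650.
Expected number = 0.4650 × 2389 = 1110.88 ≈ 1111.

1111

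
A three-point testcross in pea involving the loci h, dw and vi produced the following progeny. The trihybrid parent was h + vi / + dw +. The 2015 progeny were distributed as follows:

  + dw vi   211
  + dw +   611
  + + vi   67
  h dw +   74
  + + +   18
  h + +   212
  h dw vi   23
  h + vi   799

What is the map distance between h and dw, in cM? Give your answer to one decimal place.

9.0 cM

The two rarest classes, h dw vi and + + +, are the double crossovers. Comparing them with the parentals, only the dw allele has switched, so dw is the middle locus and the order is vi – dw – h.
Crossovers in the dw–h interval produce the single-crossover classes + + vi and h dw + (67 + 74 = 141) plus the double crossovers (41).
RF(dw–h) = (141 + 41) / 2015 = 182/2015 = 0.0903 → 9.0 cM.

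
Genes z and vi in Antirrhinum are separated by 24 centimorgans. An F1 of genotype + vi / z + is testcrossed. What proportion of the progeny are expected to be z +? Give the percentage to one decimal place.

A map distance of 24 centimorgans corresponds to a recombination frequency of 0.240.
The F1 is + vi / z +, so z + is a parental gamete class with expected frequency (1 − r)/2 = 0.760/2 = 0.3800.
That is 0.3800 = 38.0% of the progeny.

38.0%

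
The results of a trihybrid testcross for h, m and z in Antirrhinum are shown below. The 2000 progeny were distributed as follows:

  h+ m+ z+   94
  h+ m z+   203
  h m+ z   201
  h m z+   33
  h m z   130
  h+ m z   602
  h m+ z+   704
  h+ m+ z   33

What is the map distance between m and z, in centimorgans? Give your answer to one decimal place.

23.5 centimorgans

The two most frequent reciprocal classes, h+ m z and h m+ z+, are the parental types, so the F1 was h+ m z / h m+ z+.
The two rarest classes, h+ m+ z and h m z+, are the double crossovers. Comparing them with the parentals, only the m allele has switched, so m is the middle locus and the order is h – m – z.
Crossovers in the m–z interval produce the single-crossover classes h+ m z+ and h m+ z (203 + 201 = 404) plus the double crossovers (66).
RF(m–z) = (404 + 66) / 2000 = 470/2000 = 0.2350 → 23.5 centimorgans.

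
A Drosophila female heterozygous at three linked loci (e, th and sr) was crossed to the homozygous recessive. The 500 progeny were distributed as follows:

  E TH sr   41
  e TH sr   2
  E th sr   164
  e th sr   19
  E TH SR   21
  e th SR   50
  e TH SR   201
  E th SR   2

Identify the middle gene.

sr

The two most frequent reciprocal classes, e TH SR and E th sr, are the parental types, so the F1 was e TH SR / E th sr.
The two rarest classes, e TH sr and E th SR, are the double crossovers. Comparing them with the parentals, only the sr allele has switched, so sr is the middle locus and the order is e – sr – th.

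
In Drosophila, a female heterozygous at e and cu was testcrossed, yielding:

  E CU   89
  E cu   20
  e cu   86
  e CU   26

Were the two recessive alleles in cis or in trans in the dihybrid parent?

The two most frequent classes are E CU (89) and e cu (86); these are the parental (non-recombinant) types.
So the F1 carried E CU on one chromosome and e cu on the other — the recessive alleles are on the same chromosome (cis / coupling).

cis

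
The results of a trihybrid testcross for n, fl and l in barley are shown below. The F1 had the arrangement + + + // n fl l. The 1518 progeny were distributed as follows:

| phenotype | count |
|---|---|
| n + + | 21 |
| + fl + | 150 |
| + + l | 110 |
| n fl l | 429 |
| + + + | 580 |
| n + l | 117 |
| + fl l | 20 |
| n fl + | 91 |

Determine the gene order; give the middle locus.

n

The two rarest classes, n + + and + fl l, are the double crossovers. Comparing them with the parentals, only the n allele has switched, so n is the middle locus and the order is fl – n – l.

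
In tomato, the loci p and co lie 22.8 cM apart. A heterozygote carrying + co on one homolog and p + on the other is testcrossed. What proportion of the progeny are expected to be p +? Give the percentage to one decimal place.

38.6%

A map distance of 22.8 cM corresponds to a recombination frequency of 0.228.
The F1 is + co / p +, so p + is a parental gamete class with expected frequency (1 − r)/2 = 0.772/2 = 0.3860.
That is 0.3860 = 38.6% of the progeny.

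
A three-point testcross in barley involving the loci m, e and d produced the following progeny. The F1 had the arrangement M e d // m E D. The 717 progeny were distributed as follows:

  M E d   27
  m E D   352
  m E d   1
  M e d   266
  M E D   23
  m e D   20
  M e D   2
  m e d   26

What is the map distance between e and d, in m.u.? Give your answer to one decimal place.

The two rarest classes, M e D and m E d, are the double crossovers. Comparing them with the parentals, only the d allele has switched, so d is the middle locus and the order is m – d – e.
Crossovers in the d–e interval produce the single-crossover classes M E d and m e D (27 + 20 = 47) plus the double crossovers (3).
RF(d–e) = (47 + 3) / 717 = 50/717 = 0.0697 → 7.0 m.u.

7.0 m.u.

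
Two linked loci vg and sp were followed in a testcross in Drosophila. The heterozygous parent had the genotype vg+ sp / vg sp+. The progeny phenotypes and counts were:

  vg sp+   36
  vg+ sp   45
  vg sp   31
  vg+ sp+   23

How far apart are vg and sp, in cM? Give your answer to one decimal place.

40.0 cM

The recombinant classes are vg+ sp+ and vg sp: 23 + 31 = 54.
Recombination frequency = 54/135 = 0.4000 ≈ 40.0%, i.e. 40.0 cM.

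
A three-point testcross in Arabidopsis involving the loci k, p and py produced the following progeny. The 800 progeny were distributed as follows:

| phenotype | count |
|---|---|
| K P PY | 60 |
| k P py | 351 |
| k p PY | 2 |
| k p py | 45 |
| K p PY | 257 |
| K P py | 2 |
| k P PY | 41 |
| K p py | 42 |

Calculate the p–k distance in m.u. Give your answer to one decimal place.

13.6 m.u.

The two most frequent reciprocal classes, k P py and K p PY, are the parental types, so the F1 was k P py / K p PY.
The two rarest classes, K P py and k p PY, are the double crossovers. Comparing them with the parentals, only the k allele has switched, so k is the middle locus and the order is p – k – py.
Crossovers in the p–k interval produce the single-crossover classes k p py and K P PY (45 + 60 = 105) plus the double crossovers (4).
RF(p–k) = (105 + 4) / 800 = 109/800 = 0.1363 → 13.6 m.u.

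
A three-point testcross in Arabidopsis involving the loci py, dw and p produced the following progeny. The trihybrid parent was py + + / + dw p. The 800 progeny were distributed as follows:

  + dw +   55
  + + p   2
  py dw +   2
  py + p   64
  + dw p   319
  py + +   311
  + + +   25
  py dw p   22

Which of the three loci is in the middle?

The two rarest classes, py dw + and + + p, are the double crossovers. Comparing them with the parentals, only the dw allele has switched, so dw is the middle locus and the order is p – dw – py.

dw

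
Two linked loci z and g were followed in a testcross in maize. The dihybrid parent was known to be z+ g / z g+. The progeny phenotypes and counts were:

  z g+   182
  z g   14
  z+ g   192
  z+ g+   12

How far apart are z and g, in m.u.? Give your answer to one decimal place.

6.5 m.u.

The recombinant classes are z+ g+ and z g: 12 + 14 = 26.
Recombination frequency = 26/400 = 0.0650 ≈ 6.5%, i.e. 6.5 m.u.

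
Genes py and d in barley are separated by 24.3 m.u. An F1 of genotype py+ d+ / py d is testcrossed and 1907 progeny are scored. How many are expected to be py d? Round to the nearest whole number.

722

A map distance of 24.3 m.u. corresponds to a recombination frequency of 0.243.
The F1 is py+ d+ / py d, so py d is a parental gamete class with expected frequency (1 − r)/2 = 0.757/2 = 0.3785.
Expected number = 0.3785 × 1907 = 721.80 ≈ 722.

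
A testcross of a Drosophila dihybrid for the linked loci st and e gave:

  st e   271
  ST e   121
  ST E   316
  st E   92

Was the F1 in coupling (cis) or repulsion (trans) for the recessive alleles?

cis

The two most frequent classes are ST E (316) and st e (271); these are the parental (non-recombinant) types.
So the F1 carried ST E on one chromosome and st e on the other — the recessive alleles are on the same chromosome (cis / coupling).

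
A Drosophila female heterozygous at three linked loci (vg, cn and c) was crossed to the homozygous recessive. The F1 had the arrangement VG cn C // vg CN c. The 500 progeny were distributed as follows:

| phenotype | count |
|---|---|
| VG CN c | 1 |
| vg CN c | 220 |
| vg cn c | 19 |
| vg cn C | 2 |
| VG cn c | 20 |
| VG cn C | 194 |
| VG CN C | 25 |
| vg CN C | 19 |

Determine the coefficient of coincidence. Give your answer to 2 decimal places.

0.76

The two rarest classes, vg cn C and VG CN c, are the double crossovers. Comparing them with the parentals, only the vg allele has switched, so vg is the middle locus and the order is c – vg – cn.
c–vg: (39 + 3)/500 = 0.0840; vg–cn: (44 + 3)/500 = 0.0940.
Expected DCO frequency = 0.0840 × 0.0940 ≈ 0.00790; observed = 3/500 ≈ 0.00600.
Coefficient of coincidence = 0.00600/0.00790 ≈ 0.76.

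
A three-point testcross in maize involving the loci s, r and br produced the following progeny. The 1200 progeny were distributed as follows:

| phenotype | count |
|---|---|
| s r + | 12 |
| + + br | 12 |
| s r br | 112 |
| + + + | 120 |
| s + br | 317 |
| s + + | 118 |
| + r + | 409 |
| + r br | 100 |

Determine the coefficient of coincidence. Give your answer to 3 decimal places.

0.465

The two most frequent reciprocal classes, + r + and s + br, are the parental types, so the F1 was + r + / s + br.
The two rarest classes, s r + and + + br, are the double crossovers. Comparing them with the parentals, only the s allele has switched, so s is the middle locus and the order is r – s – br.
r–s: (232 + 24)/1200 = 0.2133; s–br: (218 + 24)/1200 = 0.2017.
Expected DCO frequency = 0.2133 × 0.2017 ≈ 0.04302; observed = 24/1200 ≈ 0.02000.
Coefficient of coincidence = 0.02000/0.04302 ≈ 0.465.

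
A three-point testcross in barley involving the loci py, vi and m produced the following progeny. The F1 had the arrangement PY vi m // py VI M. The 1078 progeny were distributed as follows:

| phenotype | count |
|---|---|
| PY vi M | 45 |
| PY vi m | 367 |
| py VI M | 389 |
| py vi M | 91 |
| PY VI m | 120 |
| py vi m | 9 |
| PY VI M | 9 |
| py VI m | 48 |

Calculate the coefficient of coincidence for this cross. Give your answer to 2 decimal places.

The two rarest classes, py vi m and PY VI M, are the double crossovers. Comparing them with the parentals, only the py allele has switched, so py is the middle locus and the order is vi – py – m.
vi–py: (211 + 18)/1078 = 0.2124; py–m: (93 + 18)/1078 = 0.1030.
Expected DCO frequency = 0.2124 × 0.1030 ≈ 0.02188; observed = 18/1078 ≈ 0.01670.
Coefficient of coincidence = 0.01670/0.02188 ≈ 0.76.

0.76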